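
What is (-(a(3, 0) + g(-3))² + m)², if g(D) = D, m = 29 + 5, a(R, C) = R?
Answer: 1156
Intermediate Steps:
m = 34
(-(a(3, 0) + g(-3))² + m)² = (-(3 - 3)² + 34)² = (-1*0² + 34)² = (-1*0 + 34)² = (0 + 34)² = 34² = 1156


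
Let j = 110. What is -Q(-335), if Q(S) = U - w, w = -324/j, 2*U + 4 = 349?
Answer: -19299/110 ≈ -175.45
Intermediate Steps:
U = 345/2 (U = -2 + (1/2)*349 = -2 + 349/2 = 345/2 ≈ 172.50)
w = -162/55 (w = -324/110 = -324*1/110 = -162/55 ≈ -2.9455)
Q(S) = 19299/110 (Q(S) = 345/2 - 1*(-162/55) = 345/2 + 162/55 = 19299/110)
-Q(-335) = -1*19299/110 = -19299/110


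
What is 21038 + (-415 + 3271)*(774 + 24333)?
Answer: 71726630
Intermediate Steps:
21038 + (-415 + 3271)*(774 + 24333) = 21038 + 2856*25107 = 21038 + 71705592 = 71726630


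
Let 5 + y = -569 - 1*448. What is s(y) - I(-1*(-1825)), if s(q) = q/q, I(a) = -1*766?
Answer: 767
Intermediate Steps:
y = -1022 (y = -5 + (-569 - 1*448) = -5 + (-569 - 448) = -5 - 1017 = -1022)
I(a) = -766
s(q) = 1
s(y) - I(-1*(-1825)) = 1 - 1*(-766) = 1 + 766 = 767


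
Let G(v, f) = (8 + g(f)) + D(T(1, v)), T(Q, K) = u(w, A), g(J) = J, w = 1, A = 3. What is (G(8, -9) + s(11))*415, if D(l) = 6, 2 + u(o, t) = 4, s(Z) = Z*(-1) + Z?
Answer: 2075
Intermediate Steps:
s(Z) = 0 (s(Z) = -Z + Z = 0)
u(o, t) = 2 (u(o, t) = -2 + 4 = 2)
T(Q, K) = 2
G(v, f) = 14 + f (G(v, f) = (8 + f) + 6 = 14 + f)
(G(8, -9) + s(11))*415 = ((14 - 9) + 0)*415 = (5 + 0)*415 = 5*415 = 2075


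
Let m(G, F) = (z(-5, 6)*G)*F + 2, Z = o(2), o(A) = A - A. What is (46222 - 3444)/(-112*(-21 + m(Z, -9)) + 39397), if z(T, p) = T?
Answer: 42778/41525 ≈ 1.0302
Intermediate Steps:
o(A) = 0
Z = 0
m(G, F) = 2 - 5*F*G (m(G, F) = (-5*G)*F + 2 = -5*F*G + 2 = 2 - 5*F*G)
(46222 - 3444)/(-112*(-21 + m(Z, -9)) + 39397) = (46222 - 3444)/(-112*(-21 + (2 - 5*(-9)*0)) + 39397) = 42778/(-112*(-21 + (2 + 0)) + 39397) = 42778/(-112*(-21 + 2) + 39397) = 42778/(-112*(-19) + 39397) = 42778/(2128 + 39397) = 42778/41525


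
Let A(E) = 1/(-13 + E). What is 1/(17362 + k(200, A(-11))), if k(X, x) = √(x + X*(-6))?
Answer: 416688/7234565857 - 2*I*√172806/7234565857 ≈ 5.7597e-5 - 1.1492e-7*I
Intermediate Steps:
k(X, x) = √(x - 6*X)
1/(17362 + k(200, A(-11))) = 1/(17362 + √(1/(-13 - 11) - 6*200)) = 1/(17362 + √(1/(-24) - 1200)) = 1/(17362 + √(-1/24 - 1200)) = 1/(17362 + √(-28801/24)) = 1/(17362 + I*√172806/12)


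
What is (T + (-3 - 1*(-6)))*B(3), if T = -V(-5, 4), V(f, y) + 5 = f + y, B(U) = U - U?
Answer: 0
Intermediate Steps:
B(U) = 0
V(f, y) = -5 + f + y (V(f, y) = -5 + (f + y) = -5 + f + y)
T = 6 (T = -(-5 - 5 + 4) = -1*(-6) = 6)
(T + (-3 - 1*(-6)))*B(3) = (6 + (-3 - 1*(-6)))*0 = (6 + (-3 + 6))*0 = (6 + 3)*0 = 9*0 = 0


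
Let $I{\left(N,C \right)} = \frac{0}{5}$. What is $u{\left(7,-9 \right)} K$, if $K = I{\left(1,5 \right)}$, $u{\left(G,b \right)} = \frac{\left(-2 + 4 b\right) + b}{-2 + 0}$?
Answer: $0$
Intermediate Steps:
$I{\left(N,C \right)} = 0$ ($I{\left(N,C \right)} = 0 \cdot \frac{1}{5} = 0$)
$u{\left(G,b \right)} = 1 - \frac{5 b}{2}$ ($u{\left(G,b \right)} = \frac{-2 + 5 b}{-2} = \left(-2 + 5 b\right) \left(- \frac{1}{2}\right) = 1 - \frac{5 b}{2}$)
$K = 0$
$u{\left(7,-9 \right)} K = \left(1 - - \frac{45}{2}\right) 0 = \left(1 + \frac{45}{2}\right) 0 = \frac{47}{2} \cdot 0 = 0$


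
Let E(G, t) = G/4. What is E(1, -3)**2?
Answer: 1/16 ≈ 0.062500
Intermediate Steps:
E(G, t) = G/4 (E(G, t) = G*(1/4) = G/4)
E(1, -3)**2 = ((1/4)*1)**2 = (1/4)**2 = 1/16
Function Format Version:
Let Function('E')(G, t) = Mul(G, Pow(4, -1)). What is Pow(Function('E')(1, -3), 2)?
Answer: Rational(1, 16) ≈ 0.062500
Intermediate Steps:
Function('E')(G, t) = Mul(Rational(1, 4), G) (Function('E')(G, t) = Mul(G, Rational(1, 4)) = Mul(Rational(1, 4), G))
Pow(Function('E')(1, -3), 2) = Pow(Mul(Rational(1, 4), 1), 2) = Pow(Rational(1, 4), 2) = Rational(1, 16)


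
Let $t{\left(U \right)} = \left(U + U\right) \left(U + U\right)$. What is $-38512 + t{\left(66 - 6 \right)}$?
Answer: $-24112$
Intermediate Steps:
$t{\left(U \right)} = 4 U^{2}$ ($t{\left(U \right)} = 2 U 2 U = 4 U^{2}$)
$-38512 + t{\left(66 - 6 \right)} = -38512 + 4 \left(66 - 6\right)^{2} = -38512 + 4 \cdot 60^{2} = -38512 + 4 \cdot 3600 = -38512 + 14400 = -24112$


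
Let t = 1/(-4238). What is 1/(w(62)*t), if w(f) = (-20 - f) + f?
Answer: 2119/10 ≈ 211.90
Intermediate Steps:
t = -1/4238 ≈ -0.00023596
w(f) = -20
1/(w(62)*t) = 1/((-20)*(-1/4238)) = -1/20*(-4238) = 2119/10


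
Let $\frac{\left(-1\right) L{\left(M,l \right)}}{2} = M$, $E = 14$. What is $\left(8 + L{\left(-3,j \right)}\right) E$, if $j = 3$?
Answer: $196$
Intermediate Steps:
$L{\left(M,l \right)} = - 2 M$
$\left(8 + L{\left(-3,j \right)}\right) E = \left(8 - -6\right) 14 = \left(8 + 6\right) 14 = 14 \cdot 14 = 196$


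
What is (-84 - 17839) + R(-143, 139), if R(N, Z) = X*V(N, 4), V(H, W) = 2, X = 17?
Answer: -17889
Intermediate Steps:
R(N, Z) = 34 (R(N, Z) = 17*2 = 34)
(-84 - 17839) + R(-143, 139) = (-84 - 17839) + 34 = -17923 + 34 = -17889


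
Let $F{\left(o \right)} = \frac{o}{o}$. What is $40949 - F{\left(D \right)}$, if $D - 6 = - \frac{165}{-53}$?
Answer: $40948$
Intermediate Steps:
$D = \frac{483}{53}$ ($D = 6 - \frac{165}{-53} = 6 - - \frac{165}{53} = 6 + \frac{165}{53} = \frac{483}{53} \approx 9.1132$)
$F{\left(o \right)} = 1$
$40949 - F{\left(D \right)} = 40949 - 1 = 40948$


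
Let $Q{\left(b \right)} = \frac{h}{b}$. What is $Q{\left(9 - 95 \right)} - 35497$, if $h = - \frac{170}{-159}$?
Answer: $- \frac{242693074}{6837} \approx -35497.0$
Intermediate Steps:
$h = \frac{170}{159}$ ($h = \left(-170\right) \left(- \frac{1}{159}\right) = \frac{170}{159} \approx 1.0692$)
$Q{\left(b \right)} = \frac{170}{159 b}$
$Q{\left(9 - 95 \right)} - 35497 = \frac{170}{159 \left(9 - 95\right)} - 35497 = \frac{170}{159 \left(-86\right)} - 35497 = \frac{170}{159} \left(- \frac{1}{86}\right) - 35497 = - \frac{85}{6837} - 35497 = - \frac{242693074}{6837}$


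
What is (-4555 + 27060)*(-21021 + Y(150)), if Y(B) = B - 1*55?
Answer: -470939630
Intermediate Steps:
Y(B) = -55 + B (Y(B) = B - 55 = -55 + B)
(-4555 + 27060)*(-21021 + Y(150)) = (-4555 + 27060)*(-21021 + (-55 + 150)) = 22505*(-21021 + 95) = 22505*(-20926) = -470939630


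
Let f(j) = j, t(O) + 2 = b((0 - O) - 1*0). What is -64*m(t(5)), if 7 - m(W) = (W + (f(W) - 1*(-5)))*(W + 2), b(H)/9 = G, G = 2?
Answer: 42176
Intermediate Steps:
b(H) = 18 (b(H) = 9*2 = 18)
t(O) = 16 (t(O) = -2 + 18 = 16)
m(W) = 7 - (2 + W)*(5 + 2*W) (m(W) = 7 - (W + (W - 1*(-5)))*(W + 2) = 7 - (W + (W + 5))*(2 + W) = 7 - (W + (5 + W))*(2 + W) = 7 - (5 + 2*W)*(2 + W) = 7 - (2 + W)*(5 + 2*W))
-64*m(t(5)) = -64*(-3 - 9*16 - 2*16²) = -64*(-3 - 144 - 2*256) = -64*(-3 - 144 - 512) = -64*(-659) = 42176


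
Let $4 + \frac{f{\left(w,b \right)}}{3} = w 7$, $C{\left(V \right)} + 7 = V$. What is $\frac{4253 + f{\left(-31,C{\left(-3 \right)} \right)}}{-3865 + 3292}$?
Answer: $- \frac{3590}{573} \approx -6.2653$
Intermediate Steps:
$C{\left(V \right)} = -7 + V$
$f{\left(w,b \right)} = -12 + 21 w$ ($f{\left(w,b \right)} = -12 + 3 w 7 = -12 + 3 \cdot 7 w = -12 + 21 w$)
$\frac{4253 + f{\left(-31,C{\left(-3 \right)} \right)}}{-3865 + 3292} = \frac{4253 + \left(-12 + 21 \left(-31\right)\right)}{-3865 + 3292} = \frac{4253 - 663}{-573} = \left(4253 - 663\right) \left(- \frac{1}{573}\right) = 3590 \left(- \frac{1}{573}\right) = - \frac{3590}{573}$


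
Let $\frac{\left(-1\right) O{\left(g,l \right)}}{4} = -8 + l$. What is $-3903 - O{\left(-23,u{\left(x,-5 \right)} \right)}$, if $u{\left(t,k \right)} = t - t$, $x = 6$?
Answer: $-3935$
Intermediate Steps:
$u{\left(t,k \right)} = 0$
$O{\left(g,l \right)} = 32 - 4 l$ ($O{\left(g,l \right)} = - 4 \left(-8 + l\right) = 32 - 4 l$)
$-3903 - O{\left(-23,u{\left(x,-5 \right)} \right)} = -3903 - \left(32 - 0\right) = -3903 - \left(32 + 0\right) = -3903 - 32 = -3935$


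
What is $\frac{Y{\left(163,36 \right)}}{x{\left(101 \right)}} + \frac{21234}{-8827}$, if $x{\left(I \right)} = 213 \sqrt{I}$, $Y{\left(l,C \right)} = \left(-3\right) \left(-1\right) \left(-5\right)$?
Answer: $- \frac{21234}{8827} - \frac{5 \sqrt{101}}{7171} \approx -2.4126$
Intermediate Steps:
$Y{\left(l,C \right)} = -15$ ($Y{\left(l,C \right)} = 3 \left(-5\right) = -15$)
$\frac{Y{\left(163,36 \right)}}{x{\left(101 \right)}} + \frac{21234}{-8827} = - \frac{15}{213 \sqrt{101}} + \frac{21234}{-8827} = - 15 \frac{\sqrt{101}}{21513} + 21234 \left(- \frac{1}{8827}\right) = - \frac{5 \sqrt{101}}{7171} - \frac{21234}{8827} = - \frac{21234}{8827} - \frac{5 \sqrt{101}}{7171}$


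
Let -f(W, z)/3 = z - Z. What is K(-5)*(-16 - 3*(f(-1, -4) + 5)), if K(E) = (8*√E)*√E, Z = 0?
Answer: 2680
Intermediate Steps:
f(W, z) = -3*z (f(W, z) = -3*(z - 1*0) = -3*(z + 0) = -3*z)
K(E) = 8*E
K(-5)*(-16 - 3*(f(-1, -4) + 5)) = (8*(-5))*(-16 - 3*(-3*(-4) + 5)) = -40*(-16 - 3*(12 + 5)) = -40*(-16 - 3*17) = -40*(-16 - 51) = -40*(-67) = 2680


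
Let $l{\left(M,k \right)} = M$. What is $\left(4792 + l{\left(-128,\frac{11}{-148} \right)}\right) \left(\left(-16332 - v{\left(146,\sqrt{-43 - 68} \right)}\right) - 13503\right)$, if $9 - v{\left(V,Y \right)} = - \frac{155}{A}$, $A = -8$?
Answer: $-139102051$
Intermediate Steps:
$v{\left(V,Y \right)} = - \frac{83}{8}$ ($v{\left(V,Y \right)} = 9 - - \frac{155}{-8} = 9 - \left(-155\right) \left(- \frac{1}{8}\right) = 9 - \frac{155}{8} = - \frac{83}{8}$)
$\left(4792 + l{\left(-128,\frac{11}{-148} \right)}\right) \left(\left(-16332 - v{\left(146,\sqrt{-43 - 68} \right)}\right) - 13503\right) = \left(4792 - 128\right) \left(\left(-16332 - - \frac{83}{8}\right) - 13503\right) = 4664 \left(\left(-16332 + \frac{83}{8}\right) - 13503\right) = 4664 \left(- \frac{130573}{8} - 13503\right) = 4664 \left(- \frac{238597}{8}\right) = -139102051$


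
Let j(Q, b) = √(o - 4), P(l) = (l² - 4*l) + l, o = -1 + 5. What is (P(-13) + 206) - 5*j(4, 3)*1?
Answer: 414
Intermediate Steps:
o = 4
P(l) = l² - 3*l
j(Q, b) = 0 (j(Q, b) = √(4 - 4) = √0 = 0)
(P(-13) + 206) - 5*j(4, 3)*1 = (-13*(-3 - 13) + 206) - 5*0*1 = (-13*(-16) + 206) + 0*1 = (208 + 206) + 0 = 414 + 0 = 414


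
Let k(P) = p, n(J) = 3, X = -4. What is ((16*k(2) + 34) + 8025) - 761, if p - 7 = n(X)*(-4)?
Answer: 7218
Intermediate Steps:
p = -5 (p = 7 + 3*(-4) = 7 - 12 = -5)
k(P) = -5
((16*k(2) + 34) + 8025) - 761 = ((16*(-5) + 34) + 8025) - 761 = ((-80 + 34) + 8025) - 761 = (-46 + 8025) - 761 = 7979 - 761 = 7218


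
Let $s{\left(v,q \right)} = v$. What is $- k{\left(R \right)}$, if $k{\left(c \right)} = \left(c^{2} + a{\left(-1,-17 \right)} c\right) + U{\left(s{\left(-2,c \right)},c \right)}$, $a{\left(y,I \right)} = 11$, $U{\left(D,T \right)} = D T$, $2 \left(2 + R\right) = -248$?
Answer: $-14742$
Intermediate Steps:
$R = -126$ ($R = -2 + \frac{1}{2} \left(-248\right) = -2 - 124 = -126$)
$k{\left(c \right)} = c^{2} + 9 c$ ($k{\left(c \right)} = \left(c^{2} + 11 c\right) - 2 c = c^{2} + 9 c$)
$- k{\left(R \right)} = - \left(-126\right) \left(9 - 126\right) = - \left(-126\right) \left(-117\right) = \left(-1\right) 14742 = -14742$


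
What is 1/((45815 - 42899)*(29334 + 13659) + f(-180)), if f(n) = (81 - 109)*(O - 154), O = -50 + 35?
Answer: 1/125372320 ≈ 7.9762e-9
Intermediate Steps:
O = -15
f(n) = 4732 (f(n) = (81 - 109)*(-15 - 154) = -28*(-169) = 4732)
1/((45815 - 42899)*(29334 + 13659) + f(-180)) = 1/((45815 - 42899)*(29334 + 13659) + 4732) = 1/(2916*42993 + 4732) = 1/(125367588 + 4732) = 1/125372320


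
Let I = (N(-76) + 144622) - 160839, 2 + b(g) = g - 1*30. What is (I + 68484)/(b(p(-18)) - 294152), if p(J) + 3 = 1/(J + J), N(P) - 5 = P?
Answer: -1879056/10590733 ≈ -0.17742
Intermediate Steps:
N(P) = 5 + P
p(J) = -3 + 1/(2*J) (p(J) = -3 + 1/(J + J) = -3 + 1/(2*J))
b(g) = -32 + g (b(g) = -2 + (g - 1*30) = -2 + (g - 30) = -2 + (-30 + g) = -32 + g)
I = -16288 (I = ((5 - 76) + 144622) - 160839 = (-71 + 144622) - 160839 = 144551 - 160839 = -16288)
(I + 68484)/(b(p(-18)) - 294152) = (-16288 + 68484)/((-32 + (-3 + (1/2)/(-18))) - 294152) = 52196/((-32 + (-3 + (1/2)*(-1/18))) - 294152) = 52196/((-32 + (-3 - 1/36)) - 294152) = 52196/((-32 - 109/36) - 294152) = 52196/(-1261/36 - 294152) = 52196/(-10590733/36) = 52196*(-36/10590733) = -1879056/10590733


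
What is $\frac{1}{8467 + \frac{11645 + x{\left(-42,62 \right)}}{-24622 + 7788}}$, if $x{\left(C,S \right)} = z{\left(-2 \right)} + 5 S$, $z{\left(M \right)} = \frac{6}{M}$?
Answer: $\frac{8417}{71260763} \approx 0.00011812$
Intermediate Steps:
$x{\left(C,S \right)} = -3 + 5 S$ ($x{\left(C,S \right)} = \frac{6}{-2} + 5 S = 6 \left(- \frac{1}{2}\right) + 5 S = -3 + 5 S$)
$\frac{1}{8467 + \frac{11645 + x{\left(-42,62 \right)}}{-24622 + 7788}} = \frac{1}{8467 + \frac{11645 + \left(-3 + 5 \cdot 62\right)}{-24622 + 7788}} = \frac{1}{8467 + \frac{11645 + \left(-3 + 310\right)}{-16834}} = \frac{1}{8467 + \left(11645 + 307\right) \left(- \frac{1}{16834}\right)} = \frac{1}{8467 + 11952 \left(- \frac{1}{16834}\right)} = \frac{1}{8467 - \frac{5976}{8417}} = \frac{1}{\frac{71260763}{8417}} = \frac{8417}{71260763}$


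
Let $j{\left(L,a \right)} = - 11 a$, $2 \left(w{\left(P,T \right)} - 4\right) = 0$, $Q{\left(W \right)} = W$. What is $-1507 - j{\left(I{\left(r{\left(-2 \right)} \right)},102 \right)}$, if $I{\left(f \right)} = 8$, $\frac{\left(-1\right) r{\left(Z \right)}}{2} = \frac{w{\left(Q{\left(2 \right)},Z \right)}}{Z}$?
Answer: $-385$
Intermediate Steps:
$w{\left(P,T \right)} = 4$ ($w{\left(P,T \right)} = 4 + \frac{1}{2} \cdot 0 = 4 + 0 = 4$)
$r{\left(Z \right)} = - \frac{8}{Z}$ ($r{\left(Z \right)} = - 2 \frac{4}{Z} = - \frac{8}{Z}$)
$-1507 - j{\left(I{\left(r{\left(-2 \right)} \right)},102 \right)} = -1507 - \left(-11\right) 102 = -1507 - -1122 = -1507 + 1122 = -385$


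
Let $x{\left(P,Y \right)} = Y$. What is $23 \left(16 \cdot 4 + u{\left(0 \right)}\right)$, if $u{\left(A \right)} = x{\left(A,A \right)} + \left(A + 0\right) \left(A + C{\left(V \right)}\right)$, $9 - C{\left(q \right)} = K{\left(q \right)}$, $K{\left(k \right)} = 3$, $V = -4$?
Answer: $1472$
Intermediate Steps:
$C{\left(q \right)} = 6$ ($C{\left(q \right)} = 9 - 3 = 6$)
$u{\left(A \right)} = A + A \left(6 + A\right)$ ($u{\left(A \right)} = A + \left(A + 0\right) \left(A + 6\right) = A + A \left(6 + A\right)$)
$23 \left(16 \cdot 4 + u{\left(0 \right)}\right) = 23 \left(16 \cdot 4 + 0 \left(7 + 0\right)\right) = 23 \left(64 + 0 \cdot 7\right) = 23 \left(64 + 0\right) = 23 \cdot 64 = 1472$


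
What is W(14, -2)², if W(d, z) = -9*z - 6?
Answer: 144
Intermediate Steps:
W(d, z) = -6 - 9*z
W(14, -2)² = (-6 - 9*(-2))² = (-6 + 18)² = 12² = 144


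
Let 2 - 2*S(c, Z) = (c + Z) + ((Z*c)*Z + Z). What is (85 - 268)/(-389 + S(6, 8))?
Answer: 61/197 ≈ 0.30964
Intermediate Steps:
S(c, Z) = 1 - Z - c/2 - c*Z²/2 (S(c, Z) = 1 - ((c + Z) + ((Z*c)*Z + Z))/2 = 1 - ((Z + c) + (c*Z² + Z))/2 = 1 - ((Z + c) + (Z + c*Z²))/2 = 1 - (c + 2*Z + c*Z²)/2 = 1 + (-Z - c/2 - c*Z²/2) = 1 - Z - c/2 - c*Z²/2)
(85 - 268)/(-389 + S(6, 8)) = (85 - 268)/(-389 + (1 - 1*8 - ½*6 - ½*6*8²)) = -183/(-389 + (1 - 8 - 3 - ½*6*64)) = -183/(-389 + (1 - 8 - 3 - 192)) = -183/(-389 - 202) = -183/(-591) = -183*(-1/591) = 61/197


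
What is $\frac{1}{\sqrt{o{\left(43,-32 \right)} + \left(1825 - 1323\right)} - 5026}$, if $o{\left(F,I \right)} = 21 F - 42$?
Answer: $- \frac{5026}{25259313} - \frac{\sqrt{1363}}{25259313} \approx -0.00020044$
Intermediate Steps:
$o{\left(F,I \right)} = -42 + 21 F$
$\frac{1}{\sqrt{o{\left(43,-32 \right)} + \left(1825 - 1323\right)} - 5026} = \frac{1}{\sqrt{\left(-42 + 21 \cdot 43\right) + \left(1825 - 1323\right)} - 5026} = \frac{1}{\sqrt{\left(-42 + 903\right) + 502} - 5026} = \frac{1}{\sqrt{861 + 502} - 5026} = \frac{1}{\sqrt{1363} - 5026} = \frac{1}{-5026 + \sqrt{1363}}$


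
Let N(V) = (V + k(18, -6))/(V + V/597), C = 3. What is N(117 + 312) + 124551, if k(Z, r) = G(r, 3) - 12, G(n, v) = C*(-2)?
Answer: 10650936003/85514 ≈ 1.2455e+5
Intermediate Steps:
G(n, v) = -6 (G(n, v) = 3*(-2) = -6)
k(Z, r) = -18 (k(Z, r) = -6 - 12 = -18)
N(V) = 597*(-18 + V)/(598*V) (N(V) = (V - 18)/(V + V/597) = (-18 + V)/(V + V*(1/597)) = (-18 + V)/(V + V/597) = (-18 + V)/((598*V/597)) = (-18 + V)*(597/(598*V)) = 597*(-18 + V)/(598*V))
N(117 + 312) + 124551 = 597*(-18 + (117 + 312))/(598*(117 + 312)) + 124551 = (597/598)*(-18 + 429)/429 + 124551 = (597/598)*(1/429)*411 + 124551 = 81789/85514 + 124551 = 10650936003/85514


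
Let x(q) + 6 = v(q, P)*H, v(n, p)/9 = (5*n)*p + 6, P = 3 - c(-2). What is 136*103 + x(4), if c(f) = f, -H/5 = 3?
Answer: -308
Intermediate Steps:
H = -15 (H = -5*3 = -15)
P = 5 (P = 3 - 1*(-2) = 3 + 2 = 5)
v(n, p) = 54 + 45*n*p (v(n, p) = 9*((5*n)*p + 6) = 9*(5*n*p + 6) = 9*(6 + 5*n*p) = 54 + 45*n*p)
x(q) = -816 - 3375*q (x(q) = -6 + (54 + 45*q*5)*(-15) = -6 + (54 + 225*q)*(-15) = -6 + (-810 - 3375*q) = -816 - 3375*q)
136*103 + x(4) = 136*103 + (-816 - 3375*4) = 14008 + (-816 - 13500) = 14008 - 14316 = -308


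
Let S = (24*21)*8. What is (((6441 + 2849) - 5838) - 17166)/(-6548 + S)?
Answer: 6857/1258 ≈ 5.4507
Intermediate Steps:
S = 4032 (S = 504*8 = 4032)
(((6441 + 2849) - 5838) - 17166)/(-6548 + S) = (((6441 + 2849) - 5838) - 17166)/(-6548 + 4032) = ((9290 - 5838) - 17166)/(-2516) = (3452 - 17166)*(-1/2516) = -13714*(-1/2516) = 6857/1258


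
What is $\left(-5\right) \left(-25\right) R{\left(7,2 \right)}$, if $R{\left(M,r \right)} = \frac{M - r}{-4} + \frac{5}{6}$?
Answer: $- \frac{625}{12} \approx -52.083$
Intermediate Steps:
$R{\left(M,r \right)} = \frac{5}{6} - \frac{M}{4} + \frac{r}{4}$ ($R{\left(M,r \right)} = \left(M - r\right) \left(- \frac{1}{4}\right) + 5 \cdot \frac{1}{6} = \left(- \frac{M}{4} + \frac{r}{4}\right) + \frac{5}{6} = \frac{5}{6} - \frac{M}{4} + \frac{r}{4}$)
$\left(-5\right) \left(-25\right) R{\left(7,2 \right)} = \left(-5\right) \left(-25\right) \left(\frac{5}{6} - \frac{7}{4} + \frac{1}{4} \cdot 2\right) = 125 \left(\frac{5}{6} - \frac{7}{4} + \frac{1}{2}\right) = 125 \left(- \frac{5}{12}\right) = - \frac{625}{12}$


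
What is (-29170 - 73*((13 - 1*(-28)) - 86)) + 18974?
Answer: -6911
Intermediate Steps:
(-29170 - 73*((13 - 1*(-28)) - 86)) + 18974 = (-29170 - 73*((13 + 28) - 86)) + 18974 = (-29170 - 73*(41 - 86)) + 18974 = (-29170 - 73*(-45)) + 18974 = (-29170 + 3285) + 18974 = -25885 + 18974 = -6911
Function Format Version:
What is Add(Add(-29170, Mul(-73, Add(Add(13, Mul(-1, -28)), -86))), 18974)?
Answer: -6911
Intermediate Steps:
Add(Add(-29170, Mul(-73, Add(Add(13, Mul(-1, -28)), -86))), 18974) = Add(Add(-29170, Mul(-73, Add(Add(13, 28), -86))), 18974) = Add(Add(-29170, Mul(-73, Add(41, -86))), 18974) = Add(Add(-29170, Mul(-73, -45)), 18974) = Add(Add(-29170, 3285), 18974) = Add(-25885, 18974) = -6911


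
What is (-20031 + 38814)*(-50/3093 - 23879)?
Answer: -462423667017/1031 ≈ -4.4852e+8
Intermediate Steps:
(-20031 + 38814)*(-50/3093 - 23879) = 18783*(-50*1/3093 - 23879) = 18783*(-50/3093 - 23879) = 18783*(-73857797/3093) = -462423667017/1031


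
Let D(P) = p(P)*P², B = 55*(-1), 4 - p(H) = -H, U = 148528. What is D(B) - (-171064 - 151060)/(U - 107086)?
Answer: -3196571213/20721 ≈ -1.5427e+5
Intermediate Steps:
p(H) = 4 + H (p(H) = 4 - (-1)*H = 4 + H)
B = -55
D(P) = P²*(4 + P) (D(P) = (4 + P)*P² = P²*(4 + P))
D(B) - (-171064 - 151060)/(U - 107086) = (-55)²*(4 - 55) - (-171064 - 151060)/(148528 - 107086) = 3025*(-51) - (-322124)/41442 = -154275 - (-322124)/41442 = -154275 - 1*(-161062/20721) = -154275 + 161062/20721 = -3196571213/20721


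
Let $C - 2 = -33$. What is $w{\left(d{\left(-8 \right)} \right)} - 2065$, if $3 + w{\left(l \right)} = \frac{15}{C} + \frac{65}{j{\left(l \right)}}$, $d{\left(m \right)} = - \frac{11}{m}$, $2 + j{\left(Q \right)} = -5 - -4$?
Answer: $- \frac{194384}{93} \approx -2090.1$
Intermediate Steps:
$j{\left(Q \right)} = -3$ ($j{\left(Q \right)} = -2 - 1 = -3$)
$C = -31$ ($C = 2 - 33 = -31$)
$w{\left(l \right)} = - \frac{2339}{93}$ ($w{\left(l \right)} = -3 + \left(\frac{15}{-31} + \frac{65}{-3}\right) = -3 + \left(15 \left(- \frac{1}{31}\right) + 65 \left(- \frac{1}{3}\right)\right) = -3 - \frac{2060}{93} = - \frac{2339}{93}$)
$w{\left(d{\left(-8 \right)} \right)} - 2065 = - \frac{2339}{93} - 2065 = - \frac{194384}{93}$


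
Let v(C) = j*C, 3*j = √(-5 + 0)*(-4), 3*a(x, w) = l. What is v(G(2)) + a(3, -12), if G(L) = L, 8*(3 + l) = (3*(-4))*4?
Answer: -3 - 8*I*√5/3 ≈ -3.0 - 5.9628*I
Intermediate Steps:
l = -9 (l = -3 + ((3*(-4))*4)/8 = -3 + (-12*4)/8 = -3 + (⅛)*(-48) = -3 - 6 = -9)
a(x, w) = -3 (a(x, w) = (⅓)*(-9) = -3)
j = -4*I*√5/3 (j = (√(-5 + 0)*(-4))/3 = (√(-5)*(-4))/3 = ((I*√5)*(-4))/3 = (-4*I*√5)/3 = -4*I*√5/3 ≈ -2.9814*I)
v(C) = -4*I*C*√5/3 (v(C) = (-4*I*√5/3)*C = -4*I*C*√5/3)
v(G(2)) + a(3, -12) = -4/3*I*2*√5 - 3 = -8*I*√5/3 - 3 = -3 - 8*I*√5/3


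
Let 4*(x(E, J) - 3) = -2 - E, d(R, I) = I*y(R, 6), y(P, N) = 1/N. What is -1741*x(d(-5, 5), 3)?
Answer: -95755/24 ≈ -3989.8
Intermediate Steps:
d(R, I) = I/6
x(E, J) = 5/2 - E/4 (x(E, J) = 3 + (-2 - E)/4 = 3 + (-½ - E/4) = 5/2 - E/4)
-1741*x(d(-5, 5), 3) = -1741*(5/2 - 5/24) = -1741*55/24 = -95755/24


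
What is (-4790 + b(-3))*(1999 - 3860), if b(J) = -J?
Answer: 8908607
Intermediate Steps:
(-4790 + b(-3))*(1999 - 3860) = (-4790 - 1*(-3))*(1999 - 3860) = (-4790 + 3)*(-1861) = -4787*(-1861) = 8908607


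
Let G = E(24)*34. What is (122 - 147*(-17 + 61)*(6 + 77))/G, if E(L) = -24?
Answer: 268361/408 ≈ 657.75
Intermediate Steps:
G = -816 (G = -24*34 = -816)
(122 - 147*(-17 + 61)*(6 + 77))/G = (122 - 147*(-17 + 61)*(6 + 77))/(-816) = (122 - 6468*83)*(-1/816) = (122 - 147*3652)*(-1/816) = (122 - 536844)*(-1/816) = -536722*(-1/816) = 268361/408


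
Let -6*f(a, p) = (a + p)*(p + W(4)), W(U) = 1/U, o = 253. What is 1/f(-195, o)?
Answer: -12/29377 ≈ -0.00040848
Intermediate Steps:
f(a, p) = -(¼ + p)*(a + p)/6 (f(a, p) = -(a + p)*(p + 1/4)/6 = -(a + p)*(p + ¼)/6 = -(a + p)*(¼ + p)/6 = -(¼ + p)*(a + p)/6)
1/f(-195, o) = 1/(-⅙*253² - 1/24*(-195) - 1/24*253 - ⅙*(-195)*253) = 1/(-⅙*64009 + 65/8 - 253/24 + 16445/2) = 1/(-64009/6 + 65/8 - 253/24 + 16445/2) = 1/(-29377/12) = -12/29377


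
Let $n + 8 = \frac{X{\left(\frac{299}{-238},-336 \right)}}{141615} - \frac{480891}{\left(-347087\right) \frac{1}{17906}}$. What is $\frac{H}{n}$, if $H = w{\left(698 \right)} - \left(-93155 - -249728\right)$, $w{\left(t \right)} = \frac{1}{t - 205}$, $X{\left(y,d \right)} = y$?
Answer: $- \frac{53117720155653950160}{8413745539738720123} \approx -6.3132$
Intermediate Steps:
$w{\left(t \right)} = \frac{1}{-205 + t}$
$n = \frac{290129156542714487}{11698348670190}$ ($n = -8 + \left(\frac{299 \frac{1}{-238}}{141615} - \frac{480891}{\left(-347087\right) \frac{1}{17906}}\right) = -8 + \left(299 \left(- \frac{1}{238}\right) \frac{1}{141615} - \frac{480891}{\left(-347087\right) \frac{1}{17906}}\right) = -8 - \left(\frac{299}{33704370} + \frac{480891}{- \frac{347087}{17906}}\right) = -8 - - \frac{290222743332076007}{11698348670190} = -8 + \left(- \frac{299}{33704370} + \frac{8610834246}{347087}\right) = -8 + \frac{290222743332076007}{11698348670190} = \frac{290129156542714487}{11698348670190} \approx 24801.0$)
$H = - \frac{77190488}{493}$ ($H = \frac{1}{-205 + 698} - \left(-93155 - -249728\right) = \frac{1}{493} - \left(-93155 + 249728\right) = \frac{1}{493} - 156573 = - \frac{77190488}{493} \approx -1.5657 \cdot 10^{5}$)
$\frac{H}{n} = - \frac{77190488}{493 \cdot \frac{290129156542714487}{11698348670190}} = \left(- \frac{77190488}{493}\right) \frac{11698348670190}{290129156542714487} = - \frac{53117720155653950160}{8413745539738720123}$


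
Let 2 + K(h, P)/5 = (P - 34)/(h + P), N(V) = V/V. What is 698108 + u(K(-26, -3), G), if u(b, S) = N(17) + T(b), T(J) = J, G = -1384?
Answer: 20245056/29 ≈ 6.9811e+5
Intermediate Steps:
N(V) = 1
K(h, P) = -10 + 5*(-34 + P)/(P + h) (K(h, P) = -10 + 5*((P - 34)/(h + P)) = -10 + 5*((-34 + P)/(P + h)) = -10 + 5*(-34 + P)/(P + h))
u(b, S) = 1 + b
698108 + u(K(-26, -3), G) = 698108 + (1 + 5*(-34 - 1*(-3) - 2*(-26))/(-3 - 26)) = 698108 + (1 + 5*(-34 + 3 + 52)/(-29)) = 698108 + (1 + 5*(-1/29)*21) = 698108 + (1 - 105/29) = 698108 - 76/29 = 20245056/29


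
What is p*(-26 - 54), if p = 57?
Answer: -4560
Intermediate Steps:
p*(-26 - 54) = 57*(-26 - 54) = 57*(-80) = -4560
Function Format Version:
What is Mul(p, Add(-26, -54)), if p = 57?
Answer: -4560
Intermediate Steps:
Mul(p, Add(-26, -54)) = Mul(57, Add(-26, -54)) = Mul(57, -80) = -4560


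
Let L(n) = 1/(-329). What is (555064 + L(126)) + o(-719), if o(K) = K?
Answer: 182379504/329 ≈ 5.5435e+5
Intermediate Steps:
L(n) = -1/329
(555064 + L(126)) + o(-719) = (555064 - 1/329) - 719 = 182616055/329 - 719 = 182379504/329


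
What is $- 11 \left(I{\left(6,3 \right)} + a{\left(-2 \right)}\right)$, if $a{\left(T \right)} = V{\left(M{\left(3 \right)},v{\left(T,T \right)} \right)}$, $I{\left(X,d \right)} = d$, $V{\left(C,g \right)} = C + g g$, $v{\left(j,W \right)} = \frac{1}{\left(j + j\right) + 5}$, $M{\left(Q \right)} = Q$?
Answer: $-77$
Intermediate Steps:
$v{\left(j,W \right)} = \frac{1}{5 + 2 j}$ ($v{\left(j,W \right)} = \frac{1}{2 j + 5} = \frac{1}{5 + 2 j}$)
$V{\left(C,g \right)} = C + g^{2}$
$a{\left(T \right)} = 3 + \frac{1}{\left(5 + 2 T\right)^{2}}$ ($a{\left(T \right)} = 3 + \left(\frac{1}{5 + 2 T}\right)^{2} = 3 + \frac{1}{\left(5 + 2 T\right)^{2}}$)
$- 11 \left(I{\left(6,3 \right)} + a{\left(-2 \right)}\right) = - 11 \left(3 + \left(3 + \frac{1}{\left(5 + 2 \left(-2\right)\right)^{2}}\right)\right) = - 11 \left(3 + \left(3 + \frac{1}{\left(5 - 4\right)^{2}}\right)\right) = - 11 \left(3 + \left(3 + 1^{-2}\right)\right) = - 11 \left(3 + \left(3 + 1\right)\right) = - 11 \left(3 + 4\right) = \left(-11\right) 7 = -77$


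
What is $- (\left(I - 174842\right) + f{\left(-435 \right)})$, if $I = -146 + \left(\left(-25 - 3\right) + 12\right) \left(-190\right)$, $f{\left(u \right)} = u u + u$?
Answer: $-16842$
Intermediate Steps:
$f{\left(u \right)} = u + u^{2}$ ($f{\left(u \right)} = u^{2} + u = u + u^{2}$)
$I = 2894$ ($I = -146 + \left(-28 + 12\right) \left(-190\right) = -146 - -3040 = -146 + 3040 = 2894$)
$- (\left(I - 174842\right) + f{\left(-435 \right)}) = - (\left(2894 - 174842\right) - 435 \left(1 - 435\right)) = - (-171948 - -188790) = - (-171948 + 188790) = \left(-1\right) 16842 = -16842$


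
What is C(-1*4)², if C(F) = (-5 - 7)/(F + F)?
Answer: 9/4 ≈ 2.2500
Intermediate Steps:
C(F) = -6/F (C(F) = -12*1/(2*F) = -6/F)
C(-1*4)² = (-6/((-1*4)))² = (-6/(-4))² = (-6*(-¼))² = (3/2)² = 9/4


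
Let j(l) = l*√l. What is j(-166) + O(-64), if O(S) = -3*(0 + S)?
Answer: 192 - 166*I*√166 ≈ 192.0 - 2138.8*I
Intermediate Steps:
O(S) = -3*S
j(l) = l^(3/2)
j(-166) + O(-64) = (-166)^(3/2) - 3*(-64) = -166*I*√166 + 192 = 192 - 166*I*√166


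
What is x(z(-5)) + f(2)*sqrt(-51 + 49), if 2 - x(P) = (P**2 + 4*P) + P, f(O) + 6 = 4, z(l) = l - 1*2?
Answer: -12 - 2*I*sqrt(2) ≈ -12.0 - 2.8284*I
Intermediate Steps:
z(l) = -2 + l (z(l) = l - 2 = -2 + l)
f(O) = -2 (f(O) = -6 + 4 = -2)
x(P) = 2 - P**2 - 5*P (x(P) = 2 - ((P**2 + 4*P) + P) = 2 - (P**2 + 5*P) = 2 + (-P**2 - 5*P) = 2 - P**2 - 5*P)
x(z(-5)) + f(2)*sqrt(-51 + 49) = (2 - (-2 - 5)**2 - 5*(-2 - 5)) - 2*sqrt(-51 + 49) = (2 - 1*(-7)**2 - 5*(-7)) - 2*I*sqrt(2) = (2 - 1*49 + 35) - 2*I*sqrt(2) = (2 - 49 + 35) - 2*I*sqrt(2) = -12 - 2*I*sqrt(2)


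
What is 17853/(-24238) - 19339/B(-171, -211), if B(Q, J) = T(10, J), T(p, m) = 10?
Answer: -117229303/60595 ≈ -1934.6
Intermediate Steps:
B(Q, J) = 10
17853/(-24238) - 19339/B(-171, -211) = 17853/(-24238) - 19339/10 = 17853*(-1/24238) - 19339*⅒ = -17853/24238 - 19339/10 = -117229303/60595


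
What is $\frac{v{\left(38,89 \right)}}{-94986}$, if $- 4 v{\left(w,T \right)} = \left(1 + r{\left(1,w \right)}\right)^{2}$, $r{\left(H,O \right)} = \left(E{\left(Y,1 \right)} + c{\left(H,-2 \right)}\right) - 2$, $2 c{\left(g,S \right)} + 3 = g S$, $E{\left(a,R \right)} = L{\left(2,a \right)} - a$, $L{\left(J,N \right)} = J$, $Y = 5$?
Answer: $\frac{169}{1519776} \approx 0.0001112$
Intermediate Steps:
$E{\left(a,R \right)} = 2 - a$
$c{\left(g,S \right)} = - \frac{3}{2} + \frac{S g}{2}$ ($c{\left(g,S \right)} = - \frac{3}{2} + \frac{g S}{2} = - \frac{3}{2} + \frac{S g}{2}$)
$r{\left(H,O \right)} = - \frac{13}{2} - H$ ($r{\left(H,O \right)} = \left(\left(2 - 5\right) + \left(- \frac{3}{2} + \frac{1}{2} \left(-2\right) H\right)\right) - 2 = \left(\left(2 - 5\right) - \left(\frac{3}{2} + H\right)\right) - 2 = \left(-3 - \left(\frac{3}{2} + H\right)\right) - 2 = \left(- \frac{9}{2} - H\right) - 2 = - \frac{13}{2} - H$)
$v{\left(w,T \right)} = - \frac{169}{16}$ ($v{\left(w,T \right)} = - \frac{\left(1 - \frac{15}{2}\right)^{2}}{4} = - \frac{\left(- \frac{13}{2}\right)^{2}}{4} = \left(- \frac{1}{4}\right) \frac{169}{4} = - \frac{169}{16}$)
$\frac{v{\left(38,89 \right)}}{-94986} = - \frac{169}{16 \left(-94986\right)} = \left(- \frac{169}{16}\right) \left(- \frac{1}{94986}\right) = \frac{169}{1519776}$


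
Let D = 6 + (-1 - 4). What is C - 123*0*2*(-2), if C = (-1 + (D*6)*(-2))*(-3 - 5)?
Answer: 104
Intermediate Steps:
D = 1 (D = 6 - 5 = 1)
C = 104 (C = (-1 + (1*6)*(-2))*(-3 - 5) = (-1 + 6*(-2))*(-8) = (-1 - 12)*(-8) = -13*(-8) = 104)
C - 123*0*2*(-2) = 104 - 123*0*2*(-2) = 104 - 0*(-2) = 104 - 123*0 = 104 + 0 = 104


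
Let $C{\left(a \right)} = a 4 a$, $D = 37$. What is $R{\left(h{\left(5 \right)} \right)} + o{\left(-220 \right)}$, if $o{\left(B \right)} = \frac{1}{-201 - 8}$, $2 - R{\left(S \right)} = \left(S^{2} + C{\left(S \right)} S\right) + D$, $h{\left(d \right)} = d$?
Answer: $- \frac{117041}{209} \approx -560.0$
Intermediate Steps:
$C{\left(a \right)} = 4 a^{2}$ ($C{\left(a \right)} = 4 a a = 4 a^{2}$)
$R{\left(S \right)} = -35 - S^{2} - 4 S^{3}$ ($R{\left(S \right)} = 2 - \left(\left(S^{2} + 4 S^{2} S\right) + 37\right) = 2 - \left(\left(S^{2} + 4 S^{3}\right) + 37\right) = 2 - \left(37 + S^{2} + 4 S^{3}\right) = -35 - S^{2} - 4 S^{3}$)
$o{\left(B \right)} = - \frac{1}{209}$ ($o{\left(B \right)} = \frac{1}{-201 - 8} = \frac{1}{-209} = - \frac{1}{209}$)
$R{\left(h{\left(5 \right)} \right)} + o{\left(-220 \right)} = \left(-35 - 5^{2} - 4 \cdot 5^{3}\right) - \frac{1}{209} = \left(-35 - 25 - 500\right) - \frac{1}{209} = -560 - \frac{1}{209} = - \frac{117041}{209}$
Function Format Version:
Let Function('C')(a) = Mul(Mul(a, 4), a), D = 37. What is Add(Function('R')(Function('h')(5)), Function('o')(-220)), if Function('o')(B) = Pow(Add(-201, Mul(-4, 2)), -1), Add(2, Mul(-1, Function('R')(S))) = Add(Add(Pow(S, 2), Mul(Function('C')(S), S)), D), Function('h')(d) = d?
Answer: Rational(-117041, 209) ≈ -560.00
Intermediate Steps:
Function('C')(a) = Mul(4, Pow(a, 2)) (Function('C')(a) = Mul(Mul(4, a), a) = Mul(4, Pow(a, 2)))
Function('R')(S) = Add(-35, Mul(-1, Pow(S, 2)), Mul(-4, Pow(S, 3))) (Function('R')(S) = Add(2, Mul(-1, Add(Add(Pow(S, 2), Mul(Mul(4, Pow(S, 2)), S)), 37))) = Add(2, Mul(-1, Add(Add(Pow(S, 2), Mul(4, Pow(S, 3))), 37))) = Add(2, Mul(-1, Add(37, Pow(S, 2), Mul(4, Pow(S, 3))))) = Add(2, Add(-37, Mul(-1, Pow(S, 2)), Mul(-4, Pow(S, 3)))) = Add(-35, Mul(-1, Pow(S, 2)), Mul(-4, Pow(S, 3))))
Function('o')(B) = Rational(-1, 209) (Function('o')(B) = Pow(Add(-201, -8), -1) = Pow(-209, -1) = Rational(-1, 209))
Add(Function('R')(Function('h')(5)), Function('o')(-220)) = Add(Add(-35, Mul(-1, Pow(5, 2)), Mul(-4, Pow(5, 3))), Rational(-1, 209)) = Add(Add(-35, Mul(-1, 25), Mul(-4, 125)), Rational(-1, 209)) = Add(Add(-35, -25, -500), Rational(-1, 209)) = Add(-560, Rational(-1, 209)) = Rational(-117041, 209)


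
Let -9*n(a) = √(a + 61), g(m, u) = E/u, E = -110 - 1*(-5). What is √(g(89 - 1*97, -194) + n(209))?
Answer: √(183330 - 112908*√30)/582 ≈ 1.1334*I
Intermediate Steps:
E = -105 (E = -110 + 5 = -105)
g(m, u) = -105/u
n(a) = -√(61 + a)/9 (n(a) = -√(a + 61)/9 = -√(61 + a)/9)
√(g(89 - 1*97, -194) + n(209)) = √(-105/(-194) - √(61 + 209)/9) = √(-105*(-1/194) - √30/3) = √(105/194 - √30/3)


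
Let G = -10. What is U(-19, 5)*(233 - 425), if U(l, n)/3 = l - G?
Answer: 5184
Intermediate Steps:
U(l, n) = 30 + 3*l (U(l, n) = 3*(l - 1*(-10)) = 3*(l + 10) = 3*(10 + l) = 30 + 3*l)
U(-19, 5)*(233 - 425) = (30 + 3*(-19))*(233 - 425) = (30 - 57)*(-192) = -27*(-192) = 5184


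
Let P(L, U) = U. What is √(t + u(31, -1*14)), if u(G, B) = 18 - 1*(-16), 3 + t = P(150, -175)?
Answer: 12*I ≈ 12.0*I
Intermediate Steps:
t = -178 (t = -3 - 175 = -178)
u(G, B) = 34 (u(G, B) = 18 + 16 = 34)
√(t + u(31, -1*14)) = √(-178 + 34) = √(-144) = 12*I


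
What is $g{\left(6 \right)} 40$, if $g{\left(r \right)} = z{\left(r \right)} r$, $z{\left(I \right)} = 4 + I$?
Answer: $2400$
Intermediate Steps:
$g{\left(r \right)} = r \left(4 + r\right)$ ($g{\left(r \right)} = \left(4 + r\right) r = r \left(4 + r\right)$)
$g{\left(6 \right)} 40 = 6 \left(4 + 6\right) 40 = 6 \cdot 10 \cdot 40 = 60 \cdot 40 = 2400$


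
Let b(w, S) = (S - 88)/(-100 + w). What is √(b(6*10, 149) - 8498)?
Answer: I*√3399810/20 ≈ 92.193*I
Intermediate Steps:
b(w, S) = (-88 + S)/(-100 + w)
√(b(6*10, 149) - 8498) = √((-88 + 149)/(-100 + 6*10) - 8498) = √(61/(-100 + 60) - 8498) = √(61/(-40) - 8498) = √(-1/40*61 - 8498) = √(-61/40 - 8498) = √(-339981/40) = I*√3399810/20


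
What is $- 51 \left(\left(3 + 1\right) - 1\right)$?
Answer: $-153$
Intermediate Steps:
$- 51 \left(\left(3 + 1\right) - 1\right) = - 51 \left(4 + \left(-3 + 2\right)\right) = - 51 \left(4 - 1\right) = \left(-51\right) 3 = -153$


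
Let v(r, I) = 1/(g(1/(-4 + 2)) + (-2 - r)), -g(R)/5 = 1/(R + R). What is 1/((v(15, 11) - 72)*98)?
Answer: -6/42385 ≈ -0.00014156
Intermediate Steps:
g(R) = -5/(2*R) (g(R) = -5/(R + R) = -5*1/(2*R) = -5/(2*R))
v(r, I) = 1/(3 - r) (v(r, I) = 1/(-5/(2*(1/(-4 + 2))) + (-2 - r)) = 1/(-5/(2*(1/(-2))) + (-2 - r)) = 1/(-5/(2*(-1/2)) + (-2 - r)) = 1/(-5/2*(-2) + (-2 - r)) = 1/(5 + (-2 - r)) = 1/(3 - r))
1/((v(15, 11) - 72)*98) = 1/((-1/(-3 + 15) - 72)*98) = 1/((-1/12 - 72)*98) = 1/(-865/12*98) = 1/(-42385/6) = -6/42385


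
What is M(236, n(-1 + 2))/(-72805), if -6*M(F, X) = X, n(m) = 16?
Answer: 8/218415 ≈ 3.6628e-5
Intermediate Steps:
M(F, X) = -X/6
M(236, n(-1 + 2))/(-72805) = -⅙*16/(-72805) = -8/3*(-1/72805) = 8/218415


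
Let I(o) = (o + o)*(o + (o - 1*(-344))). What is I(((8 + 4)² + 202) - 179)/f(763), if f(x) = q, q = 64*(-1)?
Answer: -56613/16 ≈ -3538.3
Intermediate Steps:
q = -64
I(o) = 2*o*(344 + 2*o) (I(o) = (2*o)*(o + (o + 344)) = (2*o)*(o + (344 + o)) = (2*o)*(344 + 2*o) = 2*o*(344 + 2*o))
f(x) = -64
I(((8 + 4)² + 202) - 179)/f(763) = (4*(((8 + 4)² + 202) - 179)*(172 + (((8 + 4)² + 202) - 179)))/(-64) = (4*((12² + 202) - 179)*(172 + ((12² + 202) - 179)))*(-1/64) = (4*((144 + 202) - 179)*(172 + ((144 + 202) - 179)))*(-1/64) = (4*(346 - 179)*(172 + (346 - 179)))*(-1/64) = (4*167*(172 + 167))*(-1/64) = (4*167*339)*(-1/64) = 226452*(-1/64) = -56613/16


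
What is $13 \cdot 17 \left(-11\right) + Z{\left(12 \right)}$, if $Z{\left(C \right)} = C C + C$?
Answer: $-2275$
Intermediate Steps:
$Z{\left(C \right)} = C + C^{2}$ ($Z{\left(C \right)} = C^{2} + C = C + C^{2}$)
$13 \cdot 17 \left(-11\right) + Z{\left(12 \right)} = 13 \cdot 17 \left(-11\right) + 12 \left(1 + 12\right) = 221 \left(-11\right) + 12 \cdot 13 = -2431 + 156 = -2275$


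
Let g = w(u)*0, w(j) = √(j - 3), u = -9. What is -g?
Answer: 0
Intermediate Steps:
w(j) = √(-3 + j)
g = 0 (g = √(-3 - 9)*0 = √(-12)*0 = (2*I*√3)*0 = 0)
-g = -1*0 = 0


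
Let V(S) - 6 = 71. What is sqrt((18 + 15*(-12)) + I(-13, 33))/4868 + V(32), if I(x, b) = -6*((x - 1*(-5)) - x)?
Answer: 77 + 2*I*sqrt(3)/1217 ≈ 77.0 + 0.0028464*I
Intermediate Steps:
V(S) = 77 (V(S) = 6 + 71 = 77)
I(x, b) = -30 (I(x, b) = -6*((x + 5) - x) = -6*((5 + x) - x) = -6*5 = -30)
sqrt((18 + 15*(-12)) + I(-13, 33))/4868 + V(32) = sqrt((18 + 15*(-12)) - 30)/4868 + 77 = sqrt((18 - 180) - 30)*(1/4868) + 77 = sqrt(-162 - 30)*(1/4868) + 77 = sqrt(-192)*(1/4868) + 77 = (8*I*sqrt(3))*(1/4868) + 77 = 2*I*sqrt(3)/1217 + 77 = 77 + 2*I*sqrt(3)/1217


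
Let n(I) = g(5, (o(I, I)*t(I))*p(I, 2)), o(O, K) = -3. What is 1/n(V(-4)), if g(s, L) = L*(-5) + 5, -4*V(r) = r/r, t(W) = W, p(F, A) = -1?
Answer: 4/35 ≈ 0.11429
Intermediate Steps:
V(r) = -1/4 (V(r) = -r/(4*r) = -1/4*1 = -1/4)
g(s, L) = 5 - 5*L (g(s, L) = -5*L + 5 = 5 - 5*L)
n(I) = 5 - 15*I (n(I) = 5 - 5*(-3*I)*(-1) = 5 - 15*I)
1/n(V(-4)) = 1/(5 - 15*(-1/4)) = 1/(5 + 15/4) = 1/(35/4) = 4/35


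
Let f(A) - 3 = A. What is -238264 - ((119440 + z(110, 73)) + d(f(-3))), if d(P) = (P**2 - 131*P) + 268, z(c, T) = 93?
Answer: -358065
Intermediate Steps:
f(A) = 3 + A
d(P) = 268 + P**2 - 131*P
-238264 - ((119440 + z(110, 73)) + d(f(-3))) = -238264 - ((119440 + 93) + (268 + (3 - 3)**2 - 131*(3 - 3))) = -238264 - (119533 + (268 + 0**2 - 131*0)) = -238264 - (119533 + (268 + 0 + 0)) = -238264 - (119533 + 268) = -238264 - 1*119801 = -238264 - 119801 = -358065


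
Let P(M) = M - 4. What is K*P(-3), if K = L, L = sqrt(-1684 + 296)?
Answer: -14*I*sqrt(347) ≈ -260.79*I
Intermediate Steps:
L = 2*I*sqrt(347) (L = sqrt(-1388) = 2*I*sqrt(347) ≈ 37.256*I)
P(M) = -4 + M
K = 2*I*sqrt(347) ≈ 37.256*I
K*P(-3) = (2*I*sqrt(347))*(-4 - 3) = (2*I*sqrt(347))*(-7) = -14*I*sqrt(347)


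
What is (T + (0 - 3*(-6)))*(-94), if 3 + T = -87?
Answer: 6768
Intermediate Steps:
T = -90 (T = -3 - 87 = -90)
(T + (0 - 3*(-6)))*(-94) = (-90 + (0 - 3*(-6)))*(-94) = (-90 + (0 + 18))*(-94) = (-90 + 18)*(-94) = -72*(-94) = 6768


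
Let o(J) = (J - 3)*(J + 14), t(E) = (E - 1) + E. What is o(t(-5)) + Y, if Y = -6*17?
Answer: -144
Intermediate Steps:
t(E) = -1 + 2*E (t(E) = (-1 + E) + E = -1 + 2*E)
o(J) = (-3 + J)*(14 + J)
Y = -102
o(t(-5)) + Y = (-42 + (-1 + 2*(-5))² + 11*(-1 + 2*(-5))) - 102 = (-42 + (-1 - 10)² + 11*(-1 - 10)) - 102 = (-42 + (-11)² + 11*(-11)) - 102 = (-42 + 121 - 121) - 102 = -42 - 102 = -144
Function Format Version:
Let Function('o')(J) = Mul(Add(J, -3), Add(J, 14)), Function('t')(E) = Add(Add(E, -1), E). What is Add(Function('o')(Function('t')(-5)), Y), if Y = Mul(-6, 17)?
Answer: -144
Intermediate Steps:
Function('t')(E) = Add(-1, Mul(2, E)) (Function('t')(E) = Add(Add(-1, E), E) = Add(-1, Mul(2, E)))
Function('o')(J) = Mul(Add(-3, J), Add(14, J))
Y = -102
Add(Function('o')(Function('t')(-5)), Y) = Add(Add(-42, Pow(Add(-1, Mul(2, -5)), 2), Mul(11, Add(-1, Mul(2, -5)))), -102) = Add(Add(-42, Pow(Add(-1, -10), 2), Mul(11, Add(-1, -10))), -102) = Add(Add(-42, Pow(-11, 2), Mul(11, -11)), -102) = Add(Add(-42, 121, -121), -102) = Add(-42, -102) = -144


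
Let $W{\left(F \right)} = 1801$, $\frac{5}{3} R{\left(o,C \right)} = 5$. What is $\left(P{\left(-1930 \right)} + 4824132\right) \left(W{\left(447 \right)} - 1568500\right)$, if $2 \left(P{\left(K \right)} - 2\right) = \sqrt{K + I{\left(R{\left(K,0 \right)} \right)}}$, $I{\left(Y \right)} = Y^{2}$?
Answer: $-7557965913666 - \frac{1566699 i \sqrt{1921}}{2} \approx -7.558 \cdot 10^{12} - 3.4334 \cdot 10^{7} i$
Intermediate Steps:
$R{\left(o,C \right)} = 3$ ($R{\left(o,C \right)} = \frac{3}{5} \cdot 5 = 3$)
$P{\left(K \right)} = 2 + \frac{\sqrt{9 + K}}{2}$ ($P{\left(K \right)} = 2 + \frac{\sqrt{K + 3^{2}}}{2} = 2 + \frac{\sqrt{K + 9}}{2} = 2 + \frac{\sqrt{9 + K}}{2}$)
$\left(P{\left(-1930 \right)} + 4824132\right) \left(W{\left(447 \right)} - 1568500\right) = \left(\left(2 + \frac{\sqrt{9 - 1930}}{2}\right) + 4824132\right) \left(1801 - 1568500\right) = \left(\left(2 + \frac{\sqrt{-1921}}{2}\right) + 4824132\right) \left(-1566699\right) = \left(\left(2 + \frac{i \sqrt{1921}}{2}\right) + 4824132\right) \left(-1566699\right) = \left(4824134 + \frac{i \sqrt{1921}}{2}\right) \left(-1566699\right) = -7557965913666 - \frac{1566699 i \sqrt{1921}}{2}$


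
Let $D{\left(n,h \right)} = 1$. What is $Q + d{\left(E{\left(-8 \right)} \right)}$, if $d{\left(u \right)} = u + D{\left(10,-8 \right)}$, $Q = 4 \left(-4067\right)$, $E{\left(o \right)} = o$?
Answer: $-16275$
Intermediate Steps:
$Q = -16268$
$d{\left(u \right)} = 1 + u$ ($d{\left(u \right)} = u + 1 = 1 + u$)
$Q + d{\left(E{\left(-8 \right)} \right)} = -16268 + \left(1 - 8\right) = -16268 - 7 = -16275$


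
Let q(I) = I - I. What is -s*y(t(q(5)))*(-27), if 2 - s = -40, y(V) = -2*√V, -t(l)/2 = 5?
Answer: -2268*I*√10 ≈ -7172.0*I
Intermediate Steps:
q(I) = 0
t(l) = -10 (t(l) = -2*5 = -10)
s = 42 (s = 2 - 1*(-40) = 2 + 40 = 42)
-s*y(t(q(5)))*(-27) = -42*(-2*I*√10)*(-27) = -(-84*I*√10)*(-27) = -2268*I*√10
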